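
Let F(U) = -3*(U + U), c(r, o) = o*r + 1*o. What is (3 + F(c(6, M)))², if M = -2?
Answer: 7569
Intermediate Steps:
c(r, o) = o + o*r (c(r, o) = o*r + o = o + o*r)
F(U) = -6*U
(3 + F(c(6, M)))² = (3 - (-12)*(1 + 6))² = (3 - (-12)*7)² = (3 - 6*(-14))² = (3 + 84)² = 87² = 7569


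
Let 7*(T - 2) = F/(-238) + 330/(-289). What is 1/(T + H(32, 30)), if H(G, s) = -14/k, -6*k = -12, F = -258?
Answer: -14161/70922 ≈ -0.19967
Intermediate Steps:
k = 2 (k = -⅙*(-12) = 2)
H(G, s) = -7 (H(G, s) = -14/2 = -14*½ = -7)
T = 28205/14161 (T = 2 + (-258/(-238) + 330/(-289))/7 = 2 + (-258*(-1/238) + 330*(-1/289))/7 = 2 + (129/119 - 330/289)/7 = 2 + (⅐)*(-117/2023) = 2 - 117/14161 = 28205/14161 ≈ 1.9917)
1/(T + H(32, 30)) = 1/(28205/14161 - 7) = 1/(-70922/14161) = -14161/70922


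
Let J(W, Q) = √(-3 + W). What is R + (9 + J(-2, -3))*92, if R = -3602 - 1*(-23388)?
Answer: 20614 + 92*I*√5 ≈ 20614.0 + 205.72*I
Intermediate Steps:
R = 19786 (R = -3602 + 23388 = 19786)
R + (9 + J(-2, -3))*92 = 19786 + (9 + √(-3 - 2))*92 = 19786 + (9 + √(-5))*92 = 19786 + (9 + I*√5)*92 = 19786 + (828 + 92*I*√5) = 20614 + 92*I*√5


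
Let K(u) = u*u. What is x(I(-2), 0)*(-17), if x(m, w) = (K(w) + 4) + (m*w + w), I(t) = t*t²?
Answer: -68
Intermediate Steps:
I(t) = t³
K(u) = u²
x(m, w) = 4 + w + w² + m*w (x(m, w) = (w² + 4) + (m*w + w) = (4 + w²) + (w + m*w) = 4 + w + w² + m*w)
x(I(-2), 0)*(-17) = (4 + 0 + 0² + (-2)³*0)*(-17) = (4 + 0 + 0 - 8*0)*(-17) = (4 + 0 + 0 + 0)*(-17) = 4*(-17) = -68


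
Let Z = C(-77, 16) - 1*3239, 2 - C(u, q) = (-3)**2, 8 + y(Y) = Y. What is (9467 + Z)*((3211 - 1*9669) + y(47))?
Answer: -39932599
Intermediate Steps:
y(Y) = -8 + Y
C(u, q) = -7 (C(u, q) = 2 - 1*(-3)**2 = 2 - 1*9 = 2 - 9 = -7)
Z = -3246 (Z = -7 - 1*3239 = -7 - 3239 = -3246)
(9467 + Z)*((3211 - 1*9669) + y(47)) = (9467 - 3246)*((3211 - 1*9669) + (-8 + 47)) = 6221*((3211 - 9669) + 39) = 6221*(-6458 + 39) = 6221*(-6419) = -39932599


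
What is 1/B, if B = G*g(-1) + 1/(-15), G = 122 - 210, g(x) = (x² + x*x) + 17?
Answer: -15/25081 ≈ -0.00059806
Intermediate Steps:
g(x) = 17 + 2*x² (g(x) = (x² + x²) + 17 = 2*x² + 17 = 17 + 2*x²)
G = -88
B = -25081/15 (B = -88*(17 + 2*(-1)²) + 1/(-15) = -88*(17 + 2*1) - 1/15 = -88*(17 + 2) - 1/15 = -88*19 - 1/15 = -1672 - 1/15 = -25081/15 ≈ -1672.1)
1/B = 1/(-25081/15) = -15/25081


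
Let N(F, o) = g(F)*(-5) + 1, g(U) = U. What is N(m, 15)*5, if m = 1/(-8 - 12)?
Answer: 25/4 ≈ 6.2500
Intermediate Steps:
m = -1/20 (m = 1/(-20) = -1/20 ≈ -0.050000)
N(F, o) = 1 - 5*F (N(F, o) = F*(-5) + 1 = -5*F + 1 = 1 - 5*F)
N(m, 15)*5 = (1 - 5*(-1/20))*5 = (1 + 1/4)*5 = (5/4)*5 = 25/4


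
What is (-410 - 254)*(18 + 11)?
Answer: -19256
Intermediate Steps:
(-410 - 254)*(18 + 11) = -664*29 = -19256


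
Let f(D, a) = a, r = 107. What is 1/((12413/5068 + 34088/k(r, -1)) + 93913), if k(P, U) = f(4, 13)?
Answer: 65884/6360283445 ≈ 1.0359e-5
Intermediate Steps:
k(P, U) = 13
1/((12413/5068 + 34088/k(r, -1)) + 93913) = 1/((12413/5068 + 34088/13) + 93913) = 1/(172919353/65884 + 93913) = 1/(6360283445/65884) = 65884/6360283445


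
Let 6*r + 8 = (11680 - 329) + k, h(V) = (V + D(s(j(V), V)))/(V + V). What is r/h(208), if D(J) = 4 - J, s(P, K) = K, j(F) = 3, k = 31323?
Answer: 739544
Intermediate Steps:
h(V) = 2/V (h(V) = (V + (4 - V))/(V + V) = 4/((2*V)) = 4*(1/(2*V)) = 2/V)
r = 7111 (r = -4/3 + ((11680 - 329) + 31323)/6 = -4/3 + (11351 + 31323)/6 = -4/3 + (⅙)*42674 = -4/3 + 21337/3 = 7111)
r/h(208) = 7111/((2/208)) = 7111/((2*(1/208))) = 7111/(1/104) = 7111*104 = 739544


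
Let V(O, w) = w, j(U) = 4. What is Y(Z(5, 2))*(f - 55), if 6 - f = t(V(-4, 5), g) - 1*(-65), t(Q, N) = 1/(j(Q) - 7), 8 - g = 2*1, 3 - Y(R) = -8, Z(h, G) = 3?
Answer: -3751/3 ≈ -1250.3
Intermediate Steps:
Y(R) = 11 (Y(R) = 3 - 1*(-8) = 3 + 8 = 11)
g = 6 (g = 8 - 2 = 6)
t(Q, N) = -⅓ (t(Q, N) = 1/(4 - 7) = 1/(-3) = -⅓)
f = -176/3 (f = 6 - (-⅓ - 1*(-65)) = 6 - (-⅓ + 65) = 6 - 1*194/3 = 6 - 194/3 = -176/3 ≈ -58.667)
Y(Z(5, 2))*(f - 55) = 11*(-176/3 - 55) = 11*(-341/3) = -3751/3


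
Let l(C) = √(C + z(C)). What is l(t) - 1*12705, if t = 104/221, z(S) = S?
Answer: -12705 + 4*√17/17 ≈ -12704.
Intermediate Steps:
t = 8/17 (t = 104*(1/221) = 8/17 ≈ 0.47059)
l(C) = √2*√C (l(C) = √(C + C) = √(2*C) = √2*√C)
l(t) - 1*12705 = √2*√(8/17) - 1*12705 = √2*(2*√34/17) - 12705 = 4*√17/17 - 12705 = -12705 + 4*√17/17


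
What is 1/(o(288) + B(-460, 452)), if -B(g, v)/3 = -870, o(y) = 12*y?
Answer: 1/6066 ≈ 0.00016485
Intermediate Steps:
B(g, v) = 2610 (B(g, v) = -3*(-870) = 2610)
1/(o(288) + B(-460, 452)) = 1/(12*288 + 2610) = 1/(3456 + 2610) = 1/6066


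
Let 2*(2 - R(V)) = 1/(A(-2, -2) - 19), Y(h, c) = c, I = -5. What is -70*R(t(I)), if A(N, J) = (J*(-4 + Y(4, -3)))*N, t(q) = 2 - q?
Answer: -6615/47 ≈ -140.74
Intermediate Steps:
A(N, J) = -7*J*N (A(N, J) = (J*(-4 - 3))*N = (J*(-7))*N = (-7*J)*N = -7*J*N)
R(V) = 189/94 (R(V) = 2 - 1/(2*(-7*(-2)*(-2) - 19)) = 2 - 1/(2*(-28 - 19)) = 2 - ½/(-47) = 2 - ½*(-1/47) = 2 + 1/94 = 189/94)
-70*R(t(I)) = -70*189/94 = -6615/47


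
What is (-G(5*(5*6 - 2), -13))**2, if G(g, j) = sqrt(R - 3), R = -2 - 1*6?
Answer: -11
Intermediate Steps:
R = -8 (R = -2 - 6 = -8)
G(g, j) = I*sqrt(11) (G(g, j) = sqrt(-8 - 3) = sqrt(-11) = I*sqrt(11))
(-G(5*(5*6 - 2), -13))**2 = (-I*sqrt(11))**2 = -11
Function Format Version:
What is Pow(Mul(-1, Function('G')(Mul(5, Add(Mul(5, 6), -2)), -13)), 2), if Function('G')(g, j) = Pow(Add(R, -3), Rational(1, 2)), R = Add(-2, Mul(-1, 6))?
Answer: -11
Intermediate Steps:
R = -8 (R = Add(-2, -6) = -8)
Function('G')(g, j) = Mul(I, Pow(11, Rational(1, 2))) (Function('G')(g, j) = Pow(Add(-8, -3), Rational(1, 2)) = Pow(-11, Rational(1, 2)) = Mul(I, Pow(11, Rational(1, 2))))
Pow(Mul(-1, Function('G')(Mul(5, Add(Mul(5, 6), -2)), -13)), 2) = Pow(Mul(-1, Mul(I, Pow(11, Rational(1, 2)))), 2) = Pow(Mul(-1, I, Pow(11, Rational(1, 2))), 2) = -11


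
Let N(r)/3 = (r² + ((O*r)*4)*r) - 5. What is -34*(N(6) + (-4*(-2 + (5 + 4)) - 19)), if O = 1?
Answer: -16252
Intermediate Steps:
N(r) = -15 + 15*r² (N(r) = 3*((r² + ((1*r)*4)*r) - 5) = 3*((r² + (r*4)*r) - 5) = 3*((r² + (4*r)*r) - 5) = 3*((r² + 4*r²) - 5) = 3*(5*r² - 5) = 3*(-5 + 5*r²) = -15 + 15*r²)
-34*(N(6) + (-4*(-2 + (5 + 4)) - 19)) = -34*((-15 + 15*6²) + (-4*(-2 + (5 + 4)) - 19)) = -34*((-15 + 15*36) + (-4*(-2 + 9) - 19)) = -34*((-15 + 540) + (-4*7 - 19)) = -34*(525 + (-28 - 19)) = -34*(525 - 47) = -34*478 = -16252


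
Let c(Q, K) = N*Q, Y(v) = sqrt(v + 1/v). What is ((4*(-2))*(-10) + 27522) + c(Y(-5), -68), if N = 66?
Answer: 27602 + 66*I*sqrt(130)/5 ≈ 27602.0 + 150.5*I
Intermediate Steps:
c(Q, K) = 66*Q
((4*(-2))*(-10) + 27522) + c(Y(-5), -68) = ((4*(-2))*(-10) + 27522) + 66*sqrt(-5 + 1/(-5)) = (-8*(-10) + 27522) + 66*sqrt(-5 - 1/5) = (80 + 27522) + 66*sqrt(-26/5) = 27602 + 66*(I*sqrt(130)/5) = 27602 + 66*I*sqrt(130)/5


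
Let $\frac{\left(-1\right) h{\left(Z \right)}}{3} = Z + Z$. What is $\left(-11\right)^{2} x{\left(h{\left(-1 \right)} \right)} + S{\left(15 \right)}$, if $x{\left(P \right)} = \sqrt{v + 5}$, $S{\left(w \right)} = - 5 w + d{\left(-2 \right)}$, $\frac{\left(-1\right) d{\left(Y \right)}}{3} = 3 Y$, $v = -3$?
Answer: $-57 + 121 \sqrt{2} \approx 114.12$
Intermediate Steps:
$d{\left(Y \right)} = - 9 Y$ ($d{\left(Y \right)} = - 3 \cdot 3 Y = - 9 Y$)
$S{\left(w \right)} = 18 - 5 w$ ($S{\left(w \right)} = - 5 w - -18 = - 5 w + 18 = 18 - 5 w$)
$h{\left(Z \right)} = - 6 Z$ ($h{\left(Z \right)} = - 3 \left(Z + Z\right) = - 3 \cdot 2 Z = - 6 Z$)
$x{\left(P \right)} = \sqrt{2}$ ($x{\left(P \right)} = \sqrt{-3 + 5} = \sqrt{2}$)
$\left(-11\right)^{2} x{\left(h{\left(-1 \right)} \right)} + S{\left(15 \right)} = \left(-11\right)^{2} \sqrt{2} + \left(18 - 75\right) = 121 \sqrt{2} + \left(18 - 75\right) = 121 \sqrt{2} - 57 = -57 + 121 \sqrt{2}$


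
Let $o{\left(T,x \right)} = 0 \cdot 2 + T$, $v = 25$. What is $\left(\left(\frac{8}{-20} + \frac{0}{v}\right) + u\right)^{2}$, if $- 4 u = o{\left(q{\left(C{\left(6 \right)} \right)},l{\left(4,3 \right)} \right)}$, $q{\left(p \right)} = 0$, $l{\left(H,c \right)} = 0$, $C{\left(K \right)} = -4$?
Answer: $\frac{4}{25} \approx 0.16$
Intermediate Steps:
$o{\left(T,x \right)} = T$ ($o{\left(T,x \right)} = 0 + T = T$)
$u = 0$ ($u = \left(- \frac{1}{4}\right) 0 = 0$)
$\left(\left(\frac{8}{-20} + \frac{0}{v}\right) + u\right)^{2} = \left(\left(\frac{8}{-20} + \frac{0}{25}\right) + 0\right)^{2} = \left(\left(8 \left(- \frac{1}{20}\right) + 0 \cdot \frac{1}{25}\right) + 0\right)^{2} = \left(\left(- \frac{2}{5} + 0\right) + 0\right)^{2} = \left(- \frac{2}{5} + 0\right)^{2} = \left(- \frac{2}{5}\right)^{2} = \frac{4}{25}$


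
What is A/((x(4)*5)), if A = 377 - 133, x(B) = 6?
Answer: 122/15 ≈ 8.1333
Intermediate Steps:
A = 244
A/((x(4)*5)) = 244/((6*5)) = 244/30 = 244*(1/30) = 122/15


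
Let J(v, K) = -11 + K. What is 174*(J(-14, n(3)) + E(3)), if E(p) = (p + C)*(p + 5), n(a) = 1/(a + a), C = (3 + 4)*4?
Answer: 41267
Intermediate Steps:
C = 28 (C = 7*4 = 28)
n(a) = 1/(2*a)
E(p) = (5 + p)*(28 + p) (E(p) = (p + 28)*(p + 5) = (28 + p)*(5 + p) = (5 + p)*(28 + p))
174*(J(-14, n(3)) + E(3)) = 174*((-11 + (½)/3) + (140 + 3² + 33*3)) = 174*((-11 + (½)*(⅓)) + (140 + 9 + 99)) = 174*((-11 + ⅙) + 248) = 174*(-65/6 + 248) = 174*(1423/6) = 41267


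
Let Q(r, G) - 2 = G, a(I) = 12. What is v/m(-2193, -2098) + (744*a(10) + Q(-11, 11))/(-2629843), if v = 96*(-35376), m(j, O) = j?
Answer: 2977059895105/1922415233 ≈ 1548.6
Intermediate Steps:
Q(r, G) = 2 + G
v = -3396096
v/m(-2193, -2098) + (744*a(10) + Q(-11, 11))/(-2629843) = -3396096/(-2193) + (744*12 + (2 + 11))/(-2629843) = -3396096*(-1/2193) + (8928 + 13)*(-1/2629843) = 1132032/731 + 8941*(-1/2629843) = 1132032/731 - 8941/2629843 = 2977059895105/1922415233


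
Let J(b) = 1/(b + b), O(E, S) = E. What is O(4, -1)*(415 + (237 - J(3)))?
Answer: 7822/3 ≈ 2607.3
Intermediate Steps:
J(b) = 1/(2*b)
O(4, -1)*(415 + (237 - J(3))) = 4*(415 + (237 - 1/(2*3))) = 4*(415 + (237 - 1*1/6)) = 4*(415 + (237 - 1/6)) = 4*(415 + 1421/6) = 4*(3911/6) = 7822/3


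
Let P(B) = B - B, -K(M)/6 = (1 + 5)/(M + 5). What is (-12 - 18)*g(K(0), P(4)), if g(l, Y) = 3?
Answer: -90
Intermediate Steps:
K(M) = -36/(5 + M) (K(M) = -6*(1 + 5)/(M + 5) = -36/(5 + M))
P(B) = 0
(-12 - 18)*g(K(0), P(4)) = (-12 - 18)*3 = -30*3 = -90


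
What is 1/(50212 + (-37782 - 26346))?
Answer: -1/13916 ≈ -7.1860e-5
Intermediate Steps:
1/(50212 + (-37782 - 26346)) = 1/(50212 - 64128) = 1/(-13916) = -1/13916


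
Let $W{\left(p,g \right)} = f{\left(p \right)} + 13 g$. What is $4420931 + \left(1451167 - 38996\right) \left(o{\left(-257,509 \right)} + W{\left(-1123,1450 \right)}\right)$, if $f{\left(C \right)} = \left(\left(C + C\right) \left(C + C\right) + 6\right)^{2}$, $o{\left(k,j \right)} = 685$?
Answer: $35935801017548240180$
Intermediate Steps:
$f{\left(C \right)} = \left(6 + 4 C^{2}\right)^{2}$ ($f{\left(C \right)} = \left(2 C 2 C + 6\right)^{2} = \left(4 C^{2} + 6\right)^{2} = \left(6 + 4 C^{2}\right)^{2}$)
$W{\left(p,g \right)} = 4 \left(3 + 2 p^{2}\right)^{2} + 13 g$
$4420931 + \left(1451167 - 38996\right) \left(o{\left(-257,509 \right)} + W{\left(-1123,1450 \right)}\right) = 4420931 + \left(1451167 - 38996\right) \left(685 + \left(4 \left(3 + 2 \left(-1123\right)^{2}\right)^{2} + 13 \cdot 1450\right)\right) = 4420931 + 1412171 \left(685 + \left(4 \left(3 + 2 \cdot 1261129\right)^{2} + 18850\right)\right) = 4420931 + 1412171 \left(685 + \left(4 \left(3 + 2522258\right)^{2} + 18850\right)\right) = 4420931 + 1412171 \left(685 + \left(4 \cdot 2522261^{2} + 18850\right)\right) = 4420931 + 1412171 \left(685 + \left(4 \cdot 6361800552121 + 18850\right)\right) = 4420931 + 1412171 \left(685 + \left(25447202208484 + 18850\right)\right) = 4420931 + 1412171 \left(685 + 25447202227334\right) = 4420931 + 1412171 \cdot 25447202228019 = 4420931 + 35935801017543819249 = 35935801017548240180$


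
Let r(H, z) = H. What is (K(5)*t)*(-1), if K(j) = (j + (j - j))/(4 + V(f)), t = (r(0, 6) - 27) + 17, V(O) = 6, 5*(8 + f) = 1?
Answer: 5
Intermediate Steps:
f = -39/5 (f = -8 + (⅕)*1 = -8 + ⅕ = -39/5 ≈ -7.8000)
t = -10 (t = (0 - 27) + 17 = -27 + 17 = -10)
K(j) = j/10 (K(j) = (j + (j - j))/(4 + 6) = (j + 0)/10 = j*(⅒) = j/10)
(K(5)*t)*(-1) = (((⅒)*5)*(-10))*(-1) = ((½)*(-10))*(-1) = -5*(-1) = 5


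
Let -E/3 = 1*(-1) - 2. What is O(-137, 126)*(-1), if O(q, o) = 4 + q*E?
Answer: 1229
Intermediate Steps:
E = 9 (E = -3*(1*(-1) - 2) = -3*(-1 - 2) = -3*(-3) = 9)
O(q, o) = 4 + 9*q (O(q, o) = 4 + q*9 = 4 + 9*q)
O(-137, 126)*(-1) = (4 + 9*(-137))*(-1) = (4 - 1233)*(-1) = -1229*(-1) = 1229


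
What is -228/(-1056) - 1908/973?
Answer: -149417/85624 ≈ -1.7450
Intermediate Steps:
-228/(-1056) - 1908/973 = -228*(-1/1056) - 1908*1/973 = 19/88 - 1908/973 = -149417/85624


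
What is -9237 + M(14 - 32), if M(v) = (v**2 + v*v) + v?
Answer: -8607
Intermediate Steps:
M(v) = v + 2*v**2 (M(v) = (v**2 + v**2) + v = 2*v**2 + v = v + 2*v**2)
-9237 + M(14 - 32) = -9237 + (14 - 32)*(1 + 2*(14 - 32)) = -9237 - 18*(1 + 2*(-18)) = -9237 - 18*(1 - 36) = -9237 - 18*(-35) = -9237 + 630 = -8607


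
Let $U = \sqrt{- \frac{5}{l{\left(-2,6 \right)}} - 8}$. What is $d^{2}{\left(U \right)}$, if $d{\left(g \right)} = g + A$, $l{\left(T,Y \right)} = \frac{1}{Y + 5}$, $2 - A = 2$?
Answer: $-63$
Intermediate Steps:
$A = 0$ ($A = 2 - 2 = 0$)
$l{\left(T,Y \right)} = \frac{1}{5 + Y}$
$U = 3 i \sqrt{7}$ ($U = \sqrt{- \frac{5}{\frac{1}{5 + 6}} - 8} = \sqrt{- \frac{5}{\frac{1}{11}} - 8} = \sqrt{- 5 \frac{1}{\frac{1}{11}} - 8} = \sqrt{\left(-5\right) 11 - 8} = \sqrt{-55 - 8} = \sqrt{-63} = 3 i \sqrt{7} \approx 7.9373 i$)
$d{\left(g \right)} = g$ ($d{\left(g \right)} = g + 0 = g$)
$d^{2}{\left(U \right)} = \left(3 i \sqrt{7}\right)^{2} = -63$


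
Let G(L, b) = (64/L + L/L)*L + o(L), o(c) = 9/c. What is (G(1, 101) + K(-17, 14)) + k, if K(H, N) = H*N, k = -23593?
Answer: -23757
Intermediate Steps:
G(L, b) = 9/L + L*(1 + 64/L) (G(L, b) = (64/L + L/L)*L + 9/L = (64/L + 1)*L + 9/L = (1 + 64/L)*L + 9/L = L*(1 + 64/L) + 9/L = 9/L + L*(1 + 64/L))
(G(1, 101) + K(-17, 14)) + k = ((64 + 1 + 9/1) - 17*14) - 23593 = ((64 + 1 + 9*1) - 238) - 23593 = ((64 + 1 + 9) - 238) - 23593 = (74 - 238) - 23593 = -164 - 23593 = -23757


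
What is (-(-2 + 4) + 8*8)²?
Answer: 3844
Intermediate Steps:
(-(-2 + 4) + 8*8)² = (-1*2 + 64)² = (-2 + 64)² = 62² = 3844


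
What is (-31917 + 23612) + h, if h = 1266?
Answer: -7039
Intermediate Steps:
(-31917 + 23612) + h = (-31917 + 23612) + 1266 = -8305 + 1266 = -7039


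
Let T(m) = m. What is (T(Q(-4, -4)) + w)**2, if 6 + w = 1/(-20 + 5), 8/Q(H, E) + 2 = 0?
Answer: 22801/225 ≈ 101.34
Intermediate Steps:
Q(H, E) = -4 (Q(H, E) = 8/(-2 + 0) = 8/(-2) = 8*(-1/2) = -4)
w = -91/15 (w = -6 + 1/(-20 + 5) = -6 + 1/(-15) = -6 - 1/15 = -91/15 ≈ -6.0667)
(T(Q(-4, -4)) + w)**2 = (-4 - 91/15)**2 = (-151/15)**2 = 22801/225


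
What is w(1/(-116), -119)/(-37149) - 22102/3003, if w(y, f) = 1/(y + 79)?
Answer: -374356326/50863813 ≈ -7.3600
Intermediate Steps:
w(y, f) = 1/(79 + y)
w(1/(-116), -119)/(-37149) - 22102/3003 = 1/((79 + 1/(-116))*(-37149)) - 22102/3003 = -1/37149/(79 - 1/116) - 22102*1/3003 = -1/37149/(9163/116) - 22102/3003 = (116/9163)*(-1/37149) - 22102/3003 = -4/11737803 - 22102/3003 = -374356326/50863813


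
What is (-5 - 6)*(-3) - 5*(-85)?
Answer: 458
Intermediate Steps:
(-5 - 6)*(-3) - 5*(-85) = -11*(-3) + 425 = 33 + 425 = 458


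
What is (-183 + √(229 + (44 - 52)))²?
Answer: (183 - √221)² ≈ 28269.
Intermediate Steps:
(-183 + √(229 + (44 - 52)))² = (-183 + √(229 - 8))² = (-183 + √221)²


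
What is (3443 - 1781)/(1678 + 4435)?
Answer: 1662/6113 ≈ 0.27188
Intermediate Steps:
(3443 - 1781)/(1678 + 4435) = 1662/6113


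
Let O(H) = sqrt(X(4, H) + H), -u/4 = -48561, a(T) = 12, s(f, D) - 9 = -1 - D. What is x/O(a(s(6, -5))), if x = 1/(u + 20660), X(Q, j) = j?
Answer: sqrt(6)/2578848 ≈ 9.4984e-7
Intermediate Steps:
s(f, D) = 8 - D (s(f, D) = 9 + (-1 - D) = 8 - D)
u = 194244 (u = -4*(-48561) = 194244)
O(H) = sqrt(2)*sqrt(H) (O(H) = sqrt(H + H) = sqrt(2*H) = sqrt(2)*sqrt(H))
x = 1/214904 (x = 1/(194244 + 20660) = 1/214904 ≈ 4.6532e-6)
x/O(a(s(6, -5))) = 1/(214904*((sqrt(2)*sqrt(12)))) = 1/(214904*((sqrt(2)*(2*sqrt(3))))) = 1/(214904*((2*sqrt(6)))) = (sqrt(6)/12)/214904 = sqrt(6)/2578848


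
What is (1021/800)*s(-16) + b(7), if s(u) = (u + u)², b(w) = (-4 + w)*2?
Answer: 32822/25 ≈ 1312.9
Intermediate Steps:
b(w) = -8 + 2*w
s(u) = 4*u² (s(u) = (2*u)² = 4*u²)
(1021/800)*s(-16) + b(7) = (1021/800)*(4*(-16)²) + (-8 + 2*7) = (1021*(1/800))*(4*256) + (-8 + 14) = (1021/800)*1024 + 6 = 32672/25 + 6 = 32822/25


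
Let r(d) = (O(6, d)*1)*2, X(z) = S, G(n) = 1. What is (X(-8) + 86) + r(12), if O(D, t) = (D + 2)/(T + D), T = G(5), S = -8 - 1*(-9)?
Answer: 625/7 ≈ 89.286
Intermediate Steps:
S = 1 (S = -8 + 9 = 1)
X(z) = 1
T = 1
O(D, t) = (2 + D)/(1 + D) (O(D, t) = (D + 2)/(1 + D) = (2 + D)/(1 + D))
r(d) = 16/7 (r(d) = (((2 + 6)/(1 + 6))*1)*2 = ((8/7)*1)*2 = (8/7)*2 = 16/7)
(X(-8) + 86) + r(12) = (1 + 86) + 16/7 = 87 + 16/7 = 625/7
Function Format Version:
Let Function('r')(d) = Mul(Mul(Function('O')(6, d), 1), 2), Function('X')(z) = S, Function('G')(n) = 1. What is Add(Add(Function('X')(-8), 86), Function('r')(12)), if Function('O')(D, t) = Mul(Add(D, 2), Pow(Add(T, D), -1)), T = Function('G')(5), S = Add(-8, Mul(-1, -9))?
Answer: Rational(625, 7) ≈ 89.286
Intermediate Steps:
S = 1 (S = Add(-8, 9) = 1)
Function('X')(z) = 1
T = 1
Function('O')(D, t) = Mul(Pow(Add(1, D), -1), Add(2, D)) (Function('O')(D, t) = Mul(Add(D, 2), Pow(Add(1, D), -1)) = Mul(Add(2, D), Pow(Add(1, D), -1)) = Mul(Pow(Add(1, D), -1), Add(2, D)))
Function('r')(d) = Rational(16, 7) (Function('r')(d) = Mul(Mul(Mul(Pow(Add(1, 6), -1), Add(2, 6)), 1), 2) = Mul(Mul(Mul(Pow(7, -1), 8), 1), 2) = Mul(Mul(Mul(Rational(1, 7), 8), 1), 2) = Mul(Mul(Rational(8, 7), 1), 2) = Mul(Rational(8, 7), 2) = Rational(16, 7))
Add(Add(Function('X')(-8), 86), Function('r')(12)) = Add(Add(1, 86), Rational(16, 7)) = Add(87, Rational(16, 7)) = Rational(625, 7)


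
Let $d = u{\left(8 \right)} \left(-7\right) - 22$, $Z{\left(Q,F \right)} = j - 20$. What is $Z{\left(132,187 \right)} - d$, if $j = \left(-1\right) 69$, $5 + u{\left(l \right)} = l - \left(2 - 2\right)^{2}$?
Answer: $-46$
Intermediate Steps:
$u{\left(l \right)} = -5 + l$ ($u{\left(l \right)} = -5 + \left(l - \left(2 - 2\right)^{2}\right) = -5 + \left(l - 0^{2}\right) = -5 + \left(l - 0\right) = -5 + \left(l + 0\right) = -5 + l$)
$j = -69$
$Z{\left(Q,F \right)} = -89$ ($Z{\left(Q,F \right)} = -69 - 20 = -89$)
$d = -43$ ($d = \left(-5 + 8\right) \left(-7\right) - 22 = 3 \left(-7\right) - 22 = -21 - 22 = -43$)
$Z{\left(132,187 \right)} - d = -89 - -43 = -89 + 43 = -46$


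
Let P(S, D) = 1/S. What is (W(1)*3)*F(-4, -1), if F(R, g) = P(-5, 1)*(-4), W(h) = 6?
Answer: 72/5 ≈ 14.400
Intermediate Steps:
F(R, g) = ⅘ (F(R, g) = -4/(-5) = -⅕*(-4) = ⅘)
(W(1)*3)*F(-4, -1) = (6*3)*(⅘) = 18*(⅘) = 72/5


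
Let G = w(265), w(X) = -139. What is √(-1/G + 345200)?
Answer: √6669609339/139 ≈ 587.54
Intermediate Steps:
G = -139
√(-1/G + 345200) = √(-1/(-139) + 345200) = √(-1*(-1/139) + 345200) = √(1/139 + 345200) = √(47982801/139) = √6669609339/139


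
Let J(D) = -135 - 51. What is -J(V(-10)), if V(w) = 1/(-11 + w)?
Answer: 186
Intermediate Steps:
J(D) = -186
-J(V(-10)) = -1*(-186) = 186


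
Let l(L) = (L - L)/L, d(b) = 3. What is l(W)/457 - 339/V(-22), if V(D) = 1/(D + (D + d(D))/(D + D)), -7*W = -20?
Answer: 321711/44 ≈ 7311.6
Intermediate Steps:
W = 20/7 (W = -1/7*(-20) = 20/7 ≈ 2.8571)
l(L) = 0 (l(L) = 0/L = 0)
V(D) = 1/(D + (3 + D)/(2*D)) (V(D) = 1/(D + (D + 3)/(D + D)) = 1/(D + (3 + D)/((2*D))) = 1/(D + (3 + D)*(1/(2*D))) = 1/(D + (3 + D)/(2*D)))
l(W)/457 - 339/V(-22) = 0/457 - 339/(2*(-22)/(3 - 22 + 2*(-22)**2)) = 0*(1/457) - 339/(2*(-22)/(3 - 22 + 2*484)) = 0 - 339/(2*(-22)/(3 - 22 + 968)) = 0 - 339/(2*(-22)/949) = 0 - 339/(2*(-22)*(1/949)) = 0 - 339/(-44/949) = 0 - 339*(-949/44) = 0 + 321711/44 = 321711/44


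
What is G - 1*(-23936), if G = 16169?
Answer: 40105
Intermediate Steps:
G - 1*(-23936) = 16169 - 1*(-23936) = 16169 + 23936 = 40105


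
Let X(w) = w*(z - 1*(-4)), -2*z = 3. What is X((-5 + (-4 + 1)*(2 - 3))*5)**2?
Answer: 625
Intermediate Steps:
z = -3/2 (z = -1/2*3 = -3/2 ≈ -1.5000)
X(w) = 5*w/2 (X(w) = w*(-3/2 - 1*(-4)) = w*(-3/2 + 4) = w*(5/2) = 5*w/2)
X((-5 + (-4 + 1)*(2 - 3))*5)**2 = (5*((-5 + (-4 + 1)*(2 - 3))*5)/2)**2 = (5*((-5 - 3*(-1))*5)/2)**2 = (5*((-5 + 3)*5)/2)**2 = (5*(-2*5)/2)**2 = ((5/2)*(-10))**2 = (-25)**2 = 625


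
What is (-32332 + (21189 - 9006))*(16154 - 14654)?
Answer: -30223500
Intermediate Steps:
(-32332 + (21189 - 9006))*(16154 - 14654) = (-32332 + 12183)*1500 = -20149*1500 = -30223500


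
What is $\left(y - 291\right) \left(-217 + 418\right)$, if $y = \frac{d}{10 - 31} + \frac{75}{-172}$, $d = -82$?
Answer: $- \frac{69583721}{1204} \approx -57794.0$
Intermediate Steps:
$y = \frac{12529}{3612}$ ($y = - \frac{82}{10 - 31} + \frac{75}{-172} = - \frac{82}{-21} + 75 \left(- \frac{1}{172}\right) = \left(-82\right) \left(- \frac{1}{21}\right) - \frac{75}{172} = \frac{82}{21} - \frac{75}{172} = \frac{12529}{3612} \approx 3.4687$)
$\left(y - 291\right) \left(-217 + 418\right) = \left(\frac{12529}{3612} - 291\right) \left(-217 + 418\right) = \left(- \frac{1038563}{3612}\right) 201 = - \frac{69583721}{1204}$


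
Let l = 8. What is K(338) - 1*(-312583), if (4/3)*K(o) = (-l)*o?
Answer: 310555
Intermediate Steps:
K(o) = -6*o (K(o) = 3*((-1*8)*o)/4 = 3*(-8*o)/4 = -6*o)
K(338) - 1*(-312583) = -6*338 - 1*(-312583) = -2028 + 312583 = 310555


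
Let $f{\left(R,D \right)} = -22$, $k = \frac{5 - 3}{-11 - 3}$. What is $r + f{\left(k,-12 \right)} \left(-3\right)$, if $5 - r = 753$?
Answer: $-682$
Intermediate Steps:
$r = -748$ ($r = 5 - 753 = -748$)
$k = - \frac{1}{7}$ ($k = \frac{2}{-14} = 2 \left(- \frac{1}{14}\right) = - \frac{1}{7} \approx -0.14286$)
$r + f{\left(k,-12 \right)} \left(-3\right) = -748 - -66 = -748 + 66 = -682$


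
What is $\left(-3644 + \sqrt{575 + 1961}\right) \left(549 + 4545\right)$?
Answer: $-18562536 + 10188 \sqrt{634} \approx -1.8306 \cdot 10^{7}$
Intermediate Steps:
$\left(-3644 + \sqrt{575 + 1961}\right) \left(549 + 4545\right) = \left(-3644 + \sqrt{2536}\right) 5094 = \left(-3644 + 2 \sqrt{634}\right) 5094 = -18562536 + 10188 \sqrt{634}$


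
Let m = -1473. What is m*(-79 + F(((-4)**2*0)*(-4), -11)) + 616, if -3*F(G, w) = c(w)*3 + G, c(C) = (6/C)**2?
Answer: 14207971/121 ≈ 1.1742e+5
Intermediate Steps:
c(C) = 36/C**2
F(G, w) = -36/w**2 - G/3 (F(G, w) = -((36/w**2)*3 + G)/3 = -(108/w**2 + G)/3 = -(G + 108/w**2)/3 = -36/w**2 - G/3)
m*(-79 + F(((-4)**2*0)*(-4), -11)) + 616 = -1473*(-79 + (-36/(-11)**2 - (-4)**2*0*(-4)/3)) + 616 = -1473*(-79 + (-36*1/121 - 16*0*(-4)/3)) + 616 = -1473*(-79 + (-36/121 - 0*(-4))) + 616 = -1473*(-79 + (-36/121 - 1/3*0)) + 616 = -1473*(-79 + (-36/121 + 0)) + 616 = -1473*(-79 - 36/121) + 616 = -1473*(-9595/121) + 616 = 14133435/121 + 616 = 14207971/121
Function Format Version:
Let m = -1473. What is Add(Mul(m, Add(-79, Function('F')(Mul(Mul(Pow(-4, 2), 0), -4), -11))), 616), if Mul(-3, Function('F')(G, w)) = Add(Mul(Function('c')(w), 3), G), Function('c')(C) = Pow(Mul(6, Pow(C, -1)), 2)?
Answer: Rational(14207971, 121) ≈ 1.1742e+5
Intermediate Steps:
Function('c')(C) = Mul(36, Pow(C, -2))
Function('F')(G, w) = Add(Mul(-36, Pow(w, -2)), Mul(Rational(-1, 3), G)) (Function('F')(G, w) = Mul(Rational(-1, 3), Add(Mul(Mul(36, Pow(w, -2)), 3), G)) = Mul(Rational(-1, 3), Add(Mul(108, Pow(w, -2)), G)) = Mul(Rational(-1, 3), Add(G, Mul(108, Pow(w, -2)))) = Add(Mul(-36, Pow(w, -2)), Mul(Rational(-1, 3), G)))
Add(Mul(m, Add(-79, Function('F')(Mul(Mul(Pow(-4, 2), 0), -4), -11))), 616) = Add(Mul(-1473, Add(-79, Add(Mul(-36, Pow(-11, -2)), Mul(Rational(-1, 3), Mul(Mul(Pow(-4, 2), 0), -4))))), 616) = Add(Mul(-1473, Add(-79, Add(Mul(-36, Rational(1, 121)), Mul(Rational(-1, 3), Mul(Mul(16, 0), -4))))), 616) = Add(Mul(-1473, Add(-79, Add(Rational(-36, 121), Mul(Rational(-1, 3), Mul(0, -4))))), 616) = Add(Mul(-1473, Add(-79, Add(Rational(-36, 121), Mul(Rational(-1, 3), 0)))), 616) = Add(Mul(-1473, Add(-79, Add(Rational(-36, 121), 0))), 616) = Add(Mul(-1473, Add(-79, Rational(-36, 121))), 616) = Add(Mul(-1473, Rational(-9595, 121)), 616) = Add(Rational(14133435, 121), 616) = Rational(14207971, 121)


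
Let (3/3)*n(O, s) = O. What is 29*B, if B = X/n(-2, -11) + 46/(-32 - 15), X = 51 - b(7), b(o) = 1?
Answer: -35409/47 ≈ -753.38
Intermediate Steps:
X = 50 (X = 51 - 1*1 = 51 - 1 = 50)
n(O, s) = O
B = -1221/47 (B = 50/(-2) + 46/(-32 - 15) = 50*(-½) + 46/(-47) = -25 + 46*(-1/47) = -25 - 46/47 = -1221/47 ≈ -25.979)
29*B = 29*(-1221/47) = -35409/47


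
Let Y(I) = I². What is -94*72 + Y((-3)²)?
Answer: -6687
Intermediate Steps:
-94*72 + Y((-3)²) = -94*72 + ((-3)²)² = -6768 + 9² = -6768 + 81 = -6687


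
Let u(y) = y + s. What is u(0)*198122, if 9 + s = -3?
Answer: -2377464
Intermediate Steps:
s = -12 (s = -9 - 3 = -12)
u(y) = -12 + y (u(y) = y - 12 = -12 + y)
u(0)*198122 = (-12 + 0)*198122 = -12*198122 = -2377464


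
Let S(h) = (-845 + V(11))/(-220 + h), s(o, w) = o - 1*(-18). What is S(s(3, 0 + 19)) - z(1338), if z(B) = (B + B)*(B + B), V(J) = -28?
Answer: -1425033351/199 ≈ -7.1610e+6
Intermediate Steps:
s(o, w) = 18 + o (s(o, w) = o + 18 = 18 + o)
z(B) = 4*B² (z(B) = (2*B)*(2*B) = 4*B²)
S(h) = -873/(-220 + h) (S(h) = (-845 - 28)/(-220 + h) = -873/(-220 + h))
S(s(3, 0 + 19)) - z(1338) = -873/(-220 + (18 + 3)) - 4*1338² = -873/(-220 + 21) - 4*1790244 = -873/(-199) - 1*7160976 = -873*(-1/199) - 7160976 = 873/199 - 7160976 = -1425033351/199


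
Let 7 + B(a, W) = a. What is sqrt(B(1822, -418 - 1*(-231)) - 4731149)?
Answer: I*sqrt(4729334) ≈ 2174.7*I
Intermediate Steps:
B(a, W) = -7 + a
sqrt(B(1822, -418 - 1*(-231)) - 4731149) = sqrt((-7 + 1822) - 4731149) = sqrt(1815 - 4731149) = sqrt(-4729334) = I*sqrt(4729334)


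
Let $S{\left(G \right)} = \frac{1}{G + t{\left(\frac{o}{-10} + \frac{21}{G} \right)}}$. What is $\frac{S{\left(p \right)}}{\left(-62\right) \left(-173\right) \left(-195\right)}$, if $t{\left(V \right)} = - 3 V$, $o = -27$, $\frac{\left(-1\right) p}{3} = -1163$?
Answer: $- \frac{1163}{8467231090149} \approx -1.3735 \cdot 10^{-10}$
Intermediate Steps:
$p = 3489$ ($p = \left(-3\right) \left(-1163\right) = 3489$)
$S{\left(G \right)} = \frac{1}{- \frac{81}{10} + G - \frac{63}{G}}$ ($S{\left(G \right)} = \frac{1}{G - 3 \left(- \frac{27}{-10} + \frac{21}{G}\right)} = \frac{1}{G - 3 \left(\left(-27\right) \left(- \frac{1}{10}\right) + \frac{21}{G}\right)} = \frac{1}{G - 3 \left(\frac{27}{10} + \frac{21}{G}\right)} = \frac{1}{G - \left(\frac{81}{10} + \frac{63}{G}\right)} = \frac{1}{- \frac{81}{10} + G - \frac{63}{G}}$)
$\frac{S{\left(p \right)}}{\left(-62\right) \left(-173\right) \left(-195\right)} = \frac{\left(-10\right) 3489 \frac{1}{630 - 3489 \left(-81 + 10 \cdot 3489\right)}}{\left(-62\right) \left(-173\right) \left(-195\right)} = \frac{\left(-10\right) 3489 \frac{1}{630 - 3489 \left(-81 + 34890\right)}}{10726 \left(-195\right)} = \frac{\left(-10\right) 3489 \frac{1}{630 - 3489 \cdot 34809}}{-2091570} = \left(-10\right) 3489 \frac{1}{630 - 121448601} \left(- \frac{1}{2091570}\right) = \left(-10\right) 3489 \frac{1}{-121447971} \left(- \frac{1}{2091570}\right) = \left(-10\right) 3489 \left(- \frac{1}{121447971}\right) \left(- \frac{1}{2091570}\right) = \frac{11630}{40482657} \left(- \frac{1}{2091570}\right) = - \frac{1163}{8467231090149}$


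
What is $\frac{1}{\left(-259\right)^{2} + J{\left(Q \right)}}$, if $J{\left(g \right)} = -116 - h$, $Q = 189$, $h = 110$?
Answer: $\frac{1}{66855} \approx 1.4958 \cdot 10^{-5}$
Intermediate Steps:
$J{\left(g \right)} = -226$ ($J{\left(g \right)} = -116 - 110 = -226$)
$\frac{1}{\left(-259\right)^{2} + J{\left(Q \right)}} = \frac{1}{\left(-259\right)^{2} - 226} = \frac{1}{67081 - 226} = \frac{1}{66855}$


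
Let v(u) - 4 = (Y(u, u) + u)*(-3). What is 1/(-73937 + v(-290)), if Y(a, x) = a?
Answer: -1/72193 ≈ -1.3852e-5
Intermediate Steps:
v(u) = 4 - 6*u (v(u) = 4 + (u + u)*(-3) = 4 + (2*u)*(-3) = 4 - 6*u)
1/(-73937 + v(-290)) = 1/(-73937 + (4 - 6*(-290))) = 1/(-73937 + (4 + 1740)) = 1/(-73937 + 1744) = 1/(-72193) = -1/72193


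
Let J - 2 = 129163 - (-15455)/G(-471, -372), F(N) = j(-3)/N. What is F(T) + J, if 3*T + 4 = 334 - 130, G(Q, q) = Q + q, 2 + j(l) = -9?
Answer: 77487901/600 ≈ 1.2915e+5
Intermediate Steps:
j(l) = -11 (j(l) = -2 - 9 = -11)
T = 200/3 (T = -4/3 + (334 - 130)/3 = -4/3 + (⅓)*204 = -4/3 + 68 = 200/3 ≈ 66.667)
F(N) = -11/N
J = 387440/3 (J = 2 + (129163 - (-15455)/(-471 - 372)) = 2 + (129163 - (-15455)/(-843)) = 2 + (129163 - (-15455)*(-1)/843) = 2 + (129163 - 1*55/3) = 2 + (129163 - 55/3) = 2 + 387434/3 = 387440/3 ≈ 1.2915e+5)
F(T) + J = -11/200/3 + 387440/3 = -11*3/200 + 387440/3 = -33/200 + 387440/3 = 77487901/600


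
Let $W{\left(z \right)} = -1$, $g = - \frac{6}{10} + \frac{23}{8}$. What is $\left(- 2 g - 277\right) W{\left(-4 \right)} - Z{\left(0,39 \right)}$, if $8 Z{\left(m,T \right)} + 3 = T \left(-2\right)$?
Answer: $\frac{11667}{40} \approx 291.67$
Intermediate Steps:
$g = \frac{91}{40}$ ($g = \left(-6\right) \frac{1}{10} + 23 \cdot \frac{1}{8} = - \frac{3}{5} + \frac{23}{8} = \frac{91}{40} \approx 2.275$)
$Z{\left(m,T \right)} = - \frac{3}{8} - \frac{T}{4}$ ($Z{\left(m,T \right)} = - \frac{3}{8} + \frac{T \left(-2\right)}{8} = - \frac{3}{8} + \frac{\left(-2\right) T}{8} = - \frac{3}{8} - \frac{T}{4}$)
$\left(- 2 g - 277\right) W{\left(-4 \right)} - Z{\left(0,39 \right)} = \left(\left(-2\right) \frac{91}{40} - 277\right) \left(-1\right) - \left(- \frac{3}{8} - \frac{39}{4}\right) = \left(- \frac{91}{20} - 277\right) \left(-1\right) - \left(- \frac{3}{8} - \frac{39}{4}\right) = \left(- \frac{5631}{20}\right) \left(-1\right) - - \frac{81}{8} = \frac{5631}{20} + \frac{81}{8} = \frac{11667}{40}$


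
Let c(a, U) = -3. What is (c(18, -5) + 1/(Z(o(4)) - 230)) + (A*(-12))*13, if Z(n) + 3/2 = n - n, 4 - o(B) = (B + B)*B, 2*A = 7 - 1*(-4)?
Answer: -398645/463 ≈ -861.00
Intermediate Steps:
A = 11/2 (A = (7 - 1*(-4))/2 = (7 + 4)/2 = (1/2)*11 = 11/2 ≈ 5.5000)
o(B) = 4 - 2*B**2 (o(B) = 4 - (B + B)*B = 4 - 2*B*B = 4 - 2*B**2)
Z(n) = -3/2 (Z(n) = -3/2 + (n - n) = -3/2 + 0 = -3/2)
(c(18, -5) + 1/(Z(o(4)) - 230)) + (A*(-12))*13 = (-3 + 1/(-3/2 - 230)) + ((11/2)*(-12))*13 = (-3 + 1/(-463/2)) - 66*13 = (-3 - 2/463) - 858 = -1391/463 - 858 = -398645/463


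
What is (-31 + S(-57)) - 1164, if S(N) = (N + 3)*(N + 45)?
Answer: -547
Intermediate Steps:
S(N) = (3 + N)*(45 + N)
(-31 + S(-57)) - 1164 = (-31 + (135 + (-57)² + 48*(-57))) - 1164 = (-31 + (135 + 3249 - 2736)) - 1164 = (-31 + 648) - 1164 = 617 - 1164 = -547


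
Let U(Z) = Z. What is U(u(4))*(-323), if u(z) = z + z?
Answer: -2584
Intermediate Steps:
u(z) = 2*z
U(u(4))*(-323) = (2*4)*(-323) = 8*(-323) = -2584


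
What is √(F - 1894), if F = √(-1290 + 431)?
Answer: √(-1894 + I*√859) ≈ 0.3367 + 43.521*I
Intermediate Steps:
F = I*√859 (F = √(-859) = I*√859 ≈ 29.309*I)
√(F - 1894) = √(I*√859 - 1894) = √(-1894 + I*√859)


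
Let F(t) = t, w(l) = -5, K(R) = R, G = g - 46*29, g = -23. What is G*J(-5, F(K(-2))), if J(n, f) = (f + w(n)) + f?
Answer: 12213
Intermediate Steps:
G = -1357 (G = -23 - 46*29 = -23 - 1334 = -1357)
J(n, f) = -5 + 2*f (J(n, f) = (f - 5) + f = (-5 + f) + f = -5 + 2*f)
G*J(-5, F(K(-2))) = -1357*(-5 + 2*(-2)) = -1357*(-5 - 4) = -1357*(-9) = 12213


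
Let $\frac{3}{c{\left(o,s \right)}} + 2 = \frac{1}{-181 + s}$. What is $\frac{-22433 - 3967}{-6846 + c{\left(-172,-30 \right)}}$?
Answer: $\frac{3722400}{965497} \approx 3.8554$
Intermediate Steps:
$c{\left(o,s \right)} = \frac{3}{-2 + \frac{1}{-181 + s}}$
$\frac{-22433 - 3967}{-6846 + c{\left(-172,-30 \right)}} = \frac{-22433 - 3967}{-6846 + \frac{3 \left(181 - -30\right)}{-363 + 2 \left(-30\right)}} = - \frac{26400}{-6846 + \frac{3 \left(181 + 30\right)}{-363 - 60}} = - \frac{26400}{-6846 + 3 \frac{1}{-423} \cdot 211} = - \frac{26400}{-6846 + 3 \left(- \frac{1}{423}\right) 211} = - \frac{26400}{-6846 - \frac{211}{141}} = - \frac{26400}{- \frac{965497}{141}} = \left(-26400\right) \left(- \frac{141}{965497}\right) = \frac{3722400}{965497}$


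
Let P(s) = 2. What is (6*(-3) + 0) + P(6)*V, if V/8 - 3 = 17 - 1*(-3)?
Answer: 350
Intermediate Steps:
V = 184 (V = 24 + 8*(17 - 1*(-3)) = 24 + 8*(17 + 3) = 24 + 8*20 = 24 + 160 = 184)
(6*(-3) + 0) + P(6)*V = (6*(-3) + 0) + 2*184 = (-18 + 0) + 368 = -18 + 368 = 350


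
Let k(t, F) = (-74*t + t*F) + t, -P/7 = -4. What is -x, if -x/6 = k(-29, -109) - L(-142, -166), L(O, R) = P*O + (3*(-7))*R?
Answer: 34608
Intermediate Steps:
P = 28 (P = -7*(-4) = 28)
L(O, R) = -21*R + 28*O (L(O, R) = 28*O + (3*(-7))*R = 28*O - 21*R = -21*R + 28*O)
k(t, F) = -73*t + F*t (k(t, F) = (-74*t + F*t) + t = -73*t + F*t)
x = -34608 (x = -6*(-29*(-73 - 109) - (-21*(-166) + 28*(-142))) = -6*(-29*(-182) - (3486 - 3976)) = -6*(5278 - 1*(-490)) = -6*(5278 + 490) = -6*5768 = -34608)
-x = -1*(-34608) = 34608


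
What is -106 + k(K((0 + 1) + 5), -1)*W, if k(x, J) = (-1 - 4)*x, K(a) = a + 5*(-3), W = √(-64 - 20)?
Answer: -106 + 90*I*√21 ≈ -106.0 + 412.43*I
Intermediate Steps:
W = 2*I*√21 (W = √(-84) = 2*I*√21 ≈ 9.1651*I)
K(a) = -15 + a (K(a) = a - 15 = -15 + a)
k(x, J) = -5*x
-106 + k(K((0 + 1) + 5), -1)*W = -106 + (-5*(-15 + ((0 + 1) + 5)))*(2*I*√21) = -106 + (-5*(-15 + (1 + 5)))*(2*I*√21) = -106 + (-5*(-15 + 6))*(2*I*√21) = -106 + (-5*(-9))*(2*I*√21) = -106 + 45*(2*I*√21) = -106 + 90*I*√21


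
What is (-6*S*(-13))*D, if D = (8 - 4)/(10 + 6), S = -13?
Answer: -507/2 ≈ -253.50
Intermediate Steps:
D = 1/4 (D = 4/16 = 4*(1/16) = 1/4 ≈ 0.25000)
(-6*S*(-13))*D = (-6*(-13)*(-13))*(1/4) = (78*(-13))*(1/4) = -1014*1/4 = -507/2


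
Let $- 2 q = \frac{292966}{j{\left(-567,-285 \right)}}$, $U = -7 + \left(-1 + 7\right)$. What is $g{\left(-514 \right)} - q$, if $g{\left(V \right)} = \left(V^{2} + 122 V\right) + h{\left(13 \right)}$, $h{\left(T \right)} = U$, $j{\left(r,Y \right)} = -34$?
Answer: $\frac{6704075}{34} \approx 1.9718 \cdot 10^{5}$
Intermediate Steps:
$U = -1$ ($U = -7 + 6 = -1$)
$h{\left(T \right)} = -1$
$q = \frac{146483}{34}$ ($q = - \frac{292966 \frac{1}{-34}}{2} = - \frac{292966 \left(- \frac{1}{34}\right)}{2} = \left(- \frac{1}{2}\right) \left(- \frac{146483}{17}\right) = \frac{146483}{34} \approx 4308.3$)
$g{\left(V \right)} = -1 + V^{2} + 122 V$ ($g{\left(V \right)} = \left(V^{2} + 122 V\right) - 1 = -1 + V^{2} + 122 V$)
$g{\left(-514 \right)} - q = \left(-1 + \left(-514\right)^{2} + 122 \left(-514\right)\right) - \frac{146483}{34} = \left(-1 + 264196 - 62708\right) - \frac{146483}{34} = 201487 - \frac{146483}{34} = \frac{6704075}{34}$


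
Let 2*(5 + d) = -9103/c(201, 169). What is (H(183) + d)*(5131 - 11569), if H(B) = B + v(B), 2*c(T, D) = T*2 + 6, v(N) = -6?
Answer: -65531329/68 ≈ -9.6370e+5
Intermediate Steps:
c(T, D) = 3 + T (c(T, D) = (T*2 + 6)/2 = (2*T + 6)/2 = (6 + 2*T)/2 = 3 + T)
d = -11143/408 (d = -5 + (-9103/(3 + 201))/2 = -5 + (-9103/204)/2 = -5 + (-9103*1/204)/2 = -5 + (½)*(-9103/204) = -5 - 9103/408 = -11143/408 ≈ -27.311)
H(B) = -6 + B (H(B) = B - 6 = -6 + B)
(H(183) + d)*(5131 - 11569) = ((-6 + 183) - 11143/408)*(5131 - 11569) = (177 - 11143/408)*(-6438) = (61073/408)*(-6438) = -65531329/68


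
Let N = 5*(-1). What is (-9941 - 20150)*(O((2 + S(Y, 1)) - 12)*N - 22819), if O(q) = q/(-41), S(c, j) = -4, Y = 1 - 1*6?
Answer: 28154614059/41 ≈ 6.8670e+8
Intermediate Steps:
Y = -5 (Y = 1 - 6 = -5)
N = -5
O(q) = -q/41 (O(q) = q*(-1/41) = -q/41)
(-9941 - 20150)*(O((2 + S(Y, 1)) - 12)*N - 22819) = (-9941 - 20150)*(-((2 - 4) - 12)/41*(-5) - 22819) = -30091*(-(-2 - 12)/41*(-5) - 22819) = -30091*(-1/41*(-14)*(-5) - 22819) = -30091*((14/41)*(-5) - 22819) = -30091*(-70/41 - 22819) = -30091*(-935649/41) = 28154614059/41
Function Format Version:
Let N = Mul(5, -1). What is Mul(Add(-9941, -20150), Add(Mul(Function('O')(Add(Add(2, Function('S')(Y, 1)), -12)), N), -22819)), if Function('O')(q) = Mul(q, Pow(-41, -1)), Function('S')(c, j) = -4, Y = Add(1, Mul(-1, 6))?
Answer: Rational(28154614059, 41) ≈ 6.8670e+8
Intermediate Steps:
Y = -5 (Y = Add(1, -6) = -5)
N = -5
Function('O')(q) = Mul(Rational(-1, 41), q) (Function('O')(q) = Mul(q, Rational(-1, 41)) = Mul(Rational(-1, 41), q))
Mul(Add(-9941, -20150), Add(Mul(Function('O')(Add(Add(2, Function('S')(Y, 1)), -12)), N), -22819)) = Mul(Add(-9941, -20150), Add(Mul(Mul(Rational(-1, 41), Add(Add(2, -4), -12)), -5), -22819)) = Mul(-30091, Add(Mul(Mul(Rational(-1, 41), Add(-2, -12)), -5), -22819)) = Mul(-30091, Add(Mul(Mul(Rational(-1, 41), -14), -5), -22819)) = Mul(-30091, Add(Mul(Rational(14, 41), -5), -22819)) = Mul(-30091, Add(Rational(-70, 41), -22819)) = Mul(-30091, Rational(-935649, 41)) = Rational(28154614059, 41)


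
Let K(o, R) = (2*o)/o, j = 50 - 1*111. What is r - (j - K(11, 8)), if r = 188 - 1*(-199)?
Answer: 450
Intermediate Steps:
j = -61 (j = 50 - 111 = -61)
r = 387 (r = 188 + 199 = 387)
K(o, R) = 2
r - (j - K(11, 8)) = 387 - (-61 - 1*2) = 387 - (-61 - 2) = 387 - 1*(-63) = 387 + 63 = 450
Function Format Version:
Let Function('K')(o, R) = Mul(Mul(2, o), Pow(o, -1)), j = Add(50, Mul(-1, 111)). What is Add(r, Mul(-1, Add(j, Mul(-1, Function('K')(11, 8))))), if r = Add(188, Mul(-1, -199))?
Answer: 450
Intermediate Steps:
j = -61 (j = Add(50, -111) = -61)
r = 387 (r = Add(188, 199) = 387)
Function('K')(o, R) = 2
Add(r, Mul(-1, Add(j, Mul(-1, Function('K')(11, 8))))) = Add(387, Mul(-1, Add(-61, Mul(-1, 2)))) = Add(387, Mul(-1, Add(-61, -2))) = Add(387, Mul(-1, -63)) = Add(387, 63) = 450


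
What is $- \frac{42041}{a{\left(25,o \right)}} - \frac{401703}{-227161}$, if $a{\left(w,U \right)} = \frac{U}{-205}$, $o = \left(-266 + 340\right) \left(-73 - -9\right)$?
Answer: $- \frac{1955863032797}{1075834496} \approx -1818.0$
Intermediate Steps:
$o = -4736$ ($o = 74 \left(-73 + \left(18 - 9\right)\right) = 74 \left(-73 + 9\right) = 74 \left(-64\right) = -4736$)
$a{\left(w,U \right)} = - \frac{U}{205}$ ($a{\left(w,U \right)} = U \left(- \frac{1}{205}\right) = - \frac{U}{205}$)
$- \frac{42041}{a{\left(25,o \right)}} - \frac{401703}{-227161} = - \frac{42041}{\left(- \frac{1}{205}\right) \left(-4736\right)} - \frac{401703}{-227161} = - \frac{42041}{\frac{4736}{205}} - - \frac{401703}{227161} = \left(-42041\right) \frac{205}{4736} + \frac{401703}{227161} = - \frac{8618405}{4736} + \frac{401703}{227161} = - \frac{1955863032797}{1075834496}$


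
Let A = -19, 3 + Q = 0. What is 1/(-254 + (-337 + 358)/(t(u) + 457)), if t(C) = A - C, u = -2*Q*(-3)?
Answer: -152/38601 ≈ -0.0039377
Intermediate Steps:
Q = -3 (Q = -3 + 0 = -3)
u = -18 (u = -2*(-3)*(-3) = 6*(-3) = -18)
t(C) = -19 - C
1/(-254 + (-337 + 358)/(t(u) + 457)) = 1/(-254 + (-337 + 358)/((-19 - 1*(-18)) + 457)) = 1/(-254 + 21/((-19 + 18) + 457)) = 1/(-254 + 21/(-1 + 457)) = 1/(-254 + 21/456) = 1/(-254 + 21*(1/456)) = 1/(-254 + 7/152) = 1/(-38601/152) = -152/38601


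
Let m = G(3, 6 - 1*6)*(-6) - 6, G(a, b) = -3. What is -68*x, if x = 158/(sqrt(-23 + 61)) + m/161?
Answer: -816/161 - 5372*sqrt(38)/19 ≈ -1748.0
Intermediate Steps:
m = 12 (m = -3*(-6) - 6 = 18 - 6 = 12)
x = 12/161 + 79*sqrt(38)/19 (x = 158/(sqrt(-23 + 61)) + 12/161 = 158/(sqrt(38)) + 12*(1/161) = 158*(sqrt(38)/38) + 12/161 = 79*sqrt(38)/19 + 12/161 = 12/161 + 79*sqrt(38)/19 ≈ 25.706)
-68*x = -68*(12/161 + 79*sqrt(38)/19) = -816/161 - 5372*sqrt(38)/19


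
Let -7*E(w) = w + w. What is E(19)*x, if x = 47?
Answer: -1786/7 ≈ -255.14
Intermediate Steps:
E(w) = -2*w/7 (E(w) = -(w + w)/7 = -2*w/7)
E(19)*x = -2/7*19*47 = -38/7*47 = -1786/7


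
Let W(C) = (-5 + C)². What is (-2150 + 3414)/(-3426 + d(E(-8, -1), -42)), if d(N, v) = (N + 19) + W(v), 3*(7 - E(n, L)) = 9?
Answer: -632/597 ≈ -1.0586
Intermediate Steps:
E(n, L) = 4 (E(n, L) = 7 - ⅓*9 = 7 - 3 = 4)
d(N, v) = 19 + N + (-5 + v)² (d(N, v) = (N + 19) + (-5 + v)² = (19 + N) + (-5 + v)² = 19 + N + (-5 + v)²)
(-2150 + 3414)/(-3426 + d(E(-8, -1), -42)) = (-2150 + 3414)/(-3426 + (19 + 4 + (-5 - 42)²)) = 1264/(-3426 + (19 + 4 + (-47)²)) = 1264/(-3426 + (19 + 4 + 2209)) = 1264/(-3426 + 2232) = 1264/(-1194) = 1264*(-1/1194) = -632/597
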